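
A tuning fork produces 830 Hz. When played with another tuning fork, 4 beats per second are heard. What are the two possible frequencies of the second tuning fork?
f₂ = 830 ± 4 Hz → 834 Hz or 826 Hz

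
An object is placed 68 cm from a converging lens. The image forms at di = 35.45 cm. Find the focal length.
1/f = 1/do + 1/di → f = 23.3 cm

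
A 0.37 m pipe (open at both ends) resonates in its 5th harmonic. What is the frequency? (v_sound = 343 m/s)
fₙ = nv/(2L) = 2318 Hz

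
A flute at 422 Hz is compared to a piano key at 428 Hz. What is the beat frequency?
6 Hz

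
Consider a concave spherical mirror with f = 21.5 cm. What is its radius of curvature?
R = 2|f| = 43 cm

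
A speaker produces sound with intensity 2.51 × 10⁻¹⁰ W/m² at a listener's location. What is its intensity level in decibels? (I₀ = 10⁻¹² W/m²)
β = 10·log₁₀(I/I₀) = 24 dB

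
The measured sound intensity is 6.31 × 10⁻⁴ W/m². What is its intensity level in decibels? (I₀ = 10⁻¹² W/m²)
β = 10·log₁₀(I/I₀) = 88 dB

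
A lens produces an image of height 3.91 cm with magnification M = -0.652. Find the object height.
ho = |hi|/|M| = 5.997 cm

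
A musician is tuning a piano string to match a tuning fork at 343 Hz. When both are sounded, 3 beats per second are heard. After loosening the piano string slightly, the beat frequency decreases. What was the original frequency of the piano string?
346 Hz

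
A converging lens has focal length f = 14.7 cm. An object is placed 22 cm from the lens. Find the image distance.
1/di = 1/f − 1/do → di = 44.3 cm (real image)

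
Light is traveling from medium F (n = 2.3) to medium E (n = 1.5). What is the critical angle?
θc = arcsin(n₂/n₁) = 40.71°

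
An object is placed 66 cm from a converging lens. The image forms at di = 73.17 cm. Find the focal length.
1/f = 1/do + 1/di → f = 34.7 cm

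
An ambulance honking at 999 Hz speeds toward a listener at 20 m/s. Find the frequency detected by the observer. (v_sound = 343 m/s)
f_obs = f·v/(v − v_s) = 1061 Hz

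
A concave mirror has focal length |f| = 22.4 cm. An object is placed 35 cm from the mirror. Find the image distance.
f = +22.4 cm (concave); 1/di = 1/f − 1/do → di = 62.22 cm (real image, in front of mirror)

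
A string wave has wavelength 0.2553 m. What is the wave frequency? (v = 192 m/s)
f = v/λ = 752.1 Hz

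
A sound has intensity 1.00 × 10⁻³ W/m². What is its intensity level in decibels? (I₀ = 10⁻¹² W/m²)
β = 10·log₁₀(I/I₀) = 90 dB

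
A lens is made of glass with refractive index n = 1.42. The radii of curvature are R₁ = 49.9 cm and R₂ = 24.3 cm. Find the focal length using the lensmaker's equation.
1/f = (n − 1)(1/R₁ − 1/R₂) → f = -112.8 cm (diverging lens)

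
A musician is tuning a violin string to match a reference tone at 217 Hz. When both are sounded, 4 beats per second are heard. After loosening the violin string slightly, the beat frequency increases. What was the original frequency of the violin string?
213 Hz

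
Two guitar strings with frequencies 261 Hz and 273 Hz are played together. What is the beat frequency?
12 Hz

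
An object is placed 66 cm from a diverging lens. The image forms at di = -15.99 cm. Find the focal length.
1/f = 1/do + 1/di → f = -21.1 cm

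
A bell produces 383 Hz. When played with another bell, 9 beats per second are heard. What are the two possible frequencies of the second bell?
f₂ = 383 ± 9 Hz → 392 Hz or 374 Hz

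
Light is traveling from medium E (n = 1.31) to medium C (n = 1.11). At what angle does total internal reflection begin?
θc = arcsin(n₂/n₁) = 57.92°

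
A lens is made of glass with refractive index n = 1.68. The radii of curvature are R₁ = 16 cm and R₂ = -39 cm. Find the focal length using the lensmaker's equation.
1/f = (n − 1)(1/R₁ − 1/R₂) → f = 16.68 cm (converging lens)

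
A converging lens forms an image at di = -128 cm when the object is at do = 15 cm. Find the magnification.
M = −di/do = 8.533 (upright image)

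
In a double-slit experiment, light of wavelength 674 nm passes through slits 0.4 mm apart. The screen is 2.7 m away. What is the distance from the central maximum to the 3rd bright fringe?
y = mλL/d = 13.65 mm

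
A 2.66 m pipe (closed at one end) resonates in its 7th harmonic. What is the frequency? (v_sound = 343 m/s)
fₙ = nv/(4L) = 225.7 Hz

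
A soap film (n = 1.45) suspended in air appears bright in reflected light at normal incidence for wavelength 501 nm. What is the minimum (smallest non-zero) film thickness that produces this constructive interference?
2nt = (m − ½)λ with m = 1 → t = (m − ½)λ/(2n) = 86.38 nm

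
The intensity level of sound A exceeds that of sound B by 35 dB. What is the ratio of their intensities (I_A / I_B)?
I_A/I_B = 10^(Δβ/10) = 3162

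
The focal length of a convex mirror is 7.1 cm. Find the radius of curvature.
R = 2|f| = 14.2 cm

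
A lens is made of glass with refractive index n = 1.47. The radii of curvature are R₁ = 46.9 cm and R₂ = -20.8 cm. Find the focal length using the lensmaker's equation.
1/f = (n − 1)(1/R₁ − 1/R₂) → f = 30.66 cm (converging lens)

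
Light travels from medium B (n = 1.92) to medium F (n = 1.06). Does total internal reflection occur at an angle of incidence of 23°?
θc = arcsin(n₂/n₁) = 33.51°; 23° < θc, so no — the ray refracts.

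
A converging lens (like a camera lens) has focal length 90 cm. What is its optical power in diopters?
P = 1/f = 1.111 D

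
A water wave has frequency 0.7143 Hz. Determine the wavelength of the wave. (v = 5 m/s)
λ = v/f = 7 m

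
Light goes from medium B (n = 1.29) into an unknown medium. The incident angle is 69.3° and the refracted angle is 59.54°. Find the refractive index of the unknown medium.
n₂ = n₁·sin θ₁ / sin θ₂ = 1.4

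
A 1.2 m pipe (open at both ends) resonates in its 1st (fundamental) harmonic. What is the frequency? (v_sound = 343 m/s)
fₙ = nv/(2L) = 142.9 Hz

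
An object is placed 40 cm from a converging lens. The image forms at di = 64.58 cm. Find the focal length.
1/f = 1/do + 1/di → f = 24.7 cm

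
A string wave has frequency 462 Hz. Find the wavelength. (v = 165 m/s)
λ = v/f = 0.3571 m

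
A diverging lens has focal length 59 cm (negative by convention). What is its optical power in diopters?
P = 1/f = -1.695 D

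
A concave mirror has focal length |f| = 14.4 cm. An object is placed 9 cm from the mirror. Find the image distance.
f = +14.4 cm (concave); 1/di = 1/f − 1/do → di = -24 cm (virtual image, behind mirror)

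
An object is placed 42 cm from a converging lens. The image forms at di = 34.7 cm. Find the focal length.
1/f = 1/do + 1/di → f = 19 cm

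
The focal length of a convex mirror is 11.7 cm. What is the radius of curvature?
R = 2|f| = 23.4 cm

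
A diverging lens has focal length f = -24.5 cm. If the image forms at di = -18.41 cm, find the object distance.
1/do = 1/f − 1/di → do = 74.06 cm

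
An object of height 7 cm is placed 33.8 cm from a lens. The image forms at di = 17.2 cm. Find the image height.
hi = (-di/do) × ho = -3.562 cm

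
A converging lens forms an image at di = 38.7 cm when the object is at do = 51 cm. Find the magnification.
M = −di/do = -0.7588 (inverted image)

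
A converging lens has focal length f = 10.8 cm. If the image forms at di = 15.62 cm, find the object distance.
1/do = 1/f − 1/di → do = 35 cm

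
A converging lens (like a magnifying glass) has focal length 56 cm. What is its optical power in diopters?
P = 1/f = 1.786 D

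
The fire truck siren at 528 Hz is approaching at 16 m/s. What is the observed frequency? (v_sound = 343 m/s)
f_obs = f·v/(v − v_s) = 553.8 Hz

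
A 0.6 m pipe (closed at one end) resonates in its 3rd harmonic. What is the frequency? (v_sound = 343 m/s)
fₙ = nv/(4L) = 428.8 Hz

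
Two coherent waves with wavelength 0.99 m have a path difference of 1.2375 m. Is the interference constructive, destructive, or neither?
neither (partial) — path difference = 1.25λ, neither a whole number of wavelengths nor an odd multiple of λ/2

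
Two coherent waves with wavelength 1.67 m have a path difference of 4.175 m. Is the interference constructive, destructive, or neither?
destructive — path difference = 2.5λ, an odd multiple of λ/2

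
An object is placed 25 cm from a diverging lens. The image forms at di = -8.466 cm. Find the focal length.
1/f = 1/do + 1/di → f = -12.8 cm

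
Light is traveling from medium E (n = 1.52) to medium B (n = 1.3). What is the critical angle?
θc = arcsin(n₂/n₁) = 58.79°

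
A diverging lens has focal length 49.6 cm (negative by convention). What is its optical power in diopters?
P = 1/f = -2.016 D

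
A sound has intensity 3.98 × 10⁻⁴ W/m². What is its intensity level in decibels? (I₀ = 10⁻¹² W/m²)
β = 10·log₁₀(I/I₀) = 86 dB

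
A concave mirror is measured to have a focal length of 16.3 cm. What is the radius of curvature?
R = 2|f| = 32.6 cm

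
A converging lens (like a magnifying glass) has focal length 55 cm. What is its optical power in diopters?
P = 1/f = 1.818 D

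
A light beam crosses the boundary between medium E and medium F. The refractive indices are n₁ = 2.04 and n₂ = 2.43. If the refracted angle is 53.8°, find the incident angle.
sin θ₁ = (n₂/n₁)·sin θ₂ → θ₁ = 73.99°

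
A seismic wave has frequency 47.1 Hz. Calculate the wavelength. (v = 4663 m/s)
λ = v/f = 99 m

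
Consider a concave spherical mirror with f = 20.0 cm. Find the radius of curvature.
R = 2|f| = 40 cm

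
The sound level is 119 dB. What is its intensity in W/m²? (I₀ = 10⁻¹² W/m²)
I = I₀·10^(β/10) = 7.94 × 10⁻¹ W/m²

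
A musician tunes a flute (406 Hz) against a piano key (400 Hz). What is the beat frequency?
6 Hz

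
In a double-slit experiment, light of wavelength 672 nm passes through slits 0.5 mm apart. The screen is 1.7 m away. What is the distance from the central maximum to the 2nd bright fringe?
y = mλL/d = 4.57 mm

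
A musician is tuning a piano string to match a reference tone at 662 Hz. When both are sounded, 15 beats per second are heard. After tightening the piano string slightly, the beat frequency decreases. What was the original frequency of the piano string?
647 Hz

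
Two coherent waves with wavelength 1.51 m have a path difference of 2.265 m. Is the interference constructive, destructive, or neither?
destructive — path difference = 1.5λ, an odd multiple of λ/2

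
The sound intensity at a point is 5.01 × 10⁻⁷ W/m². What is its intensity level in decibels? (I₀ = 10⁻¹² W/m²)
β = 10·log₁₀(I/I₀) = 57 dB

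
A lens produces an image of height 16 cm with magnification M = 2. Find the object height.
ho = |hi|/|M| = 8 cm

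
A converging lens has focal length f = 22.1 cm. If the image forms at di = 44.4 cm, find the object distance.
1/do = 1/f − 1/di → do = 44 cm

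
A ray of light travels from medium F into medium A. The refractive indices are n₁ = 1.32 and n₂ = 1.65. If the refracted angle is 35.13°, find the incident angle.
sin θ₁ = (n₂/n₁)·sin θ₂ → θ₁ = 46°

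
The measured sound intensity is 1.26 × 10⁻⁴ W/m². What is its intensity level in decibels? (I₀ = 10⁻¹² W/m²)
β = 10·log₁₀(I/I₀) = 81 dB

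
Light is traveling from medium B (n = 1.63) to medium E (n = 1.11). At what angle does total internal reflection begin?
θc = arcsin(n₂/n₁) = 42.92°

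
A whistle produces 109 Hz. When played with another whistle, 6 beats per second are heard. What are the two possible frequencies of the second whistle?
f₂ = 109 ± 6 Hz → 115 Hz or 103 Hz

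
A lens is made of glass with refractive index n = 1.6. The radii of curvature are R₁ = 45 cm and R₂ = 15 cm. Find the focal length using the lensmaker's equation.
1/f = (n − 1)(1/R₁ − 1/R₂) → f = -37.5 cm (diverging lens)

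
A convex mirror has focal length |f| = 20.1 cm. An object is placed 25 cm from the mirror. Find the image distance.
f = −20.1 cm (convex); 1/di = 1/f − 1/do → di = -11.14 cm (virtual image, behind mirror)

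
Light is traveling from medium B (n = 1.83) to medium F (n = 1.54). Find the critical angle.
θc = arcsin(n₂/n₁) = 57.3°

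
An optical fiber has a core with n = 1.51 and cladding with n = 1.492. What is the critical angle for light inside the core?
θc = arcsin(n_cladding/n_core) = 81.14°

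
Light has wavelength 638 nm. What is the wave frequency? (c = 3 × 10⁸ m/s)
f = c/λ = 4.702 × 10¹⁴ Hz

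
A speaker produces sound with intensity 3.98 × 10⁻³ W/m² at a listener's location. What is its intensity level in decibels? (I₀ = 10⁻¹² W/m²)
β = 10·log₁₀(I/I₀) = 96 dB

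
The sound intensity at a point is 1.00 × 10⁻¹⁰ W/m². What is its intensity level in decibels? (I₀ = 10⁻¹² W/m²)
β = 10·log₁₀(I/I₀) = 20 dB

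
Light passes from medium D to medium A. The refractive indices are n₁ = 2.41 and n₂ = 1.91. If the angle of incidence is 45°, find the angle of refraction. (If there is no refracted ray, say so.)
sin θ₂ = (n₁/n₂)·sin θ₁ = 0.8922 → θ₂ = 63.15°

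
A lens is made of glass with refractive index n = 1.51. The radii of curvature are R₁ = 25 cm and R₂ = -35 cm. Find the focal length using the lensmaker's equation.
1/f = (n − 1)(1/R₁ − 1/R₂) → f = 28.59 cm (converging lens)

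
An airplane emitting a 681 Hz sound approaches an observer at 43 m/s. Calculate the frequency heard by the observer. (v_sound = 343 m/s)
f_obs = f·v/(v − v_s) = 778.6 Hz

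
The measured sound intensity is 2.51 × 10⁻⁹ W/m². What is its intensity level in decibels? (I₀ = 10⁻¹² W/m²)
β = 10·log₁₀(I/I₀) = 34 dB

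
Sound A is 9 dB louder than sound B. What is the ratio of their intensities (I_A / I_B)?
I_A/I_B = 10^(Δβ/10) = 7.943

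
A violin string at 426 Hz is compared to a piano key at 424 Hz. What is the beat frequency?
2 Hz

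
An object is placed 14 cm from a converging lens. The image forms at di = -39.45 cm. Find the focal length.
1/f = 1/do + 1/di → f = 21.7 cm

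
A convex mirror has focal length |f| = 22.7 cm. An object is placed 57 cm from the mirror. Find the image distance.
f = −22.7 cm (convex); 1/di = 1/f − 1/do → di = -16.23 cm (virtual image, behind mirror)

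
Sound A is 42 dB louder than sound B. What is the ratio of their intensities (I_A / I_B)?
I_A/I_B = 10^(Δβ/10) = 15850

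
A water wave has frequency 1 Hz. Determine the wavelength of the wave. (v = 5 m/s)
λ = v/f = 5 m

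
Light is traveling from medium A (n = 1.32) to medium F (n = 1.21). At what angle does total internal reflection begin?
θc = arcsin(n₂/n₁) = 66.44°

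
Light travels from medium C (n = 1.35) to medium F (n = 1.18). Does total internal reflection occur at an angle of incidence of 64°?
θc = arcsin(n₂/n₁) = 60.94°; 64° > θc, so yes — total internal reflection.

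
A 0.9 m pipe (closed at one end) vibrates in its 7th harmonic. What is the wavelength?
λₙ = 4L/n = 0.5143 m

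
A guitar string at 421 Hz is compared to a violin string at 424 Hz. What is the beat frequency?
3 Hz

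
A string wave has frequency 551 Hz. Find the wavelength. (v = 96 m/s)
λ = v/f = 0.1742 m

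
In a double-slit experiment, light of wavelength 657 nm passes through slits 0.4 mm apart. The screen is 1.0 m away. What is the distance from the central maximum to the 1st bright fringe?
y = mλL/d = 1.643 mm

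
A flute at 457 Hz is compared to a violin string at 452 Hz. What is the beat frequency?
5 Hz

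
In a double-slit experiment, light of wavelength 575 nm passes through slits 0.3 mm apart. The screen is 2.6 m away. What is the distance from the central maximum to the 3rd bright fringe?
y = mλL/d = 14.95 mm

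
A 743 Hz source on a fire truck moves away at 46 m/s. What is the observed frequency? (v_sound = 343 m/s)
f_obs = f·v/(v + v_s) = 655.1 Hz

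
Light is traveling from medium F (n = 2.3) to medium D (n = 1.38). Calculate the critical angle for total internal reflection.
θc = arcsin(n₂/n₁) = 36.87°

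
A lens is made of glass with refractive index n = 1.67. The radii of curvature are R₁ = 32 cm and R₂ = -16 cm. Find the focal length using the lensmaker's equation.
1/f = (n − 1)(1/R₁ − 1/R₂) → f = 15.92 cm (converging lens)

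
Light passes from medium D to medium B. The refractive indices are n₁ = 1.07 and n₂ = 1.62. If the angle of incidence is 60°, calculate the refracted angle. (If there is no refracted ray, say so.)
sin θ₂ = (n₁/n₂)·sin θ₁ = 0.572 → θ₂ = 34.89°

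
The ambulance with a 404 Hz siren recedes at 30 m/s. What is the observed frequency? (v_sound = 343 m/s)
f_obs = f·v/(v + v_s) = 371.5 Hz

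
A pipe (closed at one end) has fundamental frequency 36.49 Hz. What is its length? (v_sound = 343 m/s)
L = v/(4f₁) = 2.35 m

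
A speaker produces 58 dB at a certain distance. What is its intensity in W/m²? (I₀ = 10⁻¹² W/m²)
I = I₀·10^(β/10) = 6.31 × 10⁻⁷ W/m²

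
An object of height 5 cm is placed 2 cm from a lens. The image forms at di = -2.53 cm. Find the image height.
hi = (-di/do) × ho = 6.325 cm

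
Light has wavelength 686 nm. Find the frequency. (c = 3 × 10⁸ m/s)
f = c/λ = 4.373 × 10¹⁴ Hz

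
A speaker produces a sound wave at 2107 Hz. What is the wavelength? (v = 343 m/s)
λ = v/f = 0.1628 m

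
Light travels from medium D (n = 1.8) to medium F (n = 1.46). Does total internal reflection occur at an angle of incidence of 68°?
θc = arcsin(n₂/n₁) = 54.2°; 68° > θc, so yes — total internal reflection.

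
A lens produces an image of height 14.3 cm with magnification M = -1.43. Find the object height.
ho = |hi|/|M| = 10 cm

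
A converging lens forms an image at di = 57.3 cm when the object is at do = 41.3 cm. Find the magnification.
M = −di/do = -1.387 (inverted image)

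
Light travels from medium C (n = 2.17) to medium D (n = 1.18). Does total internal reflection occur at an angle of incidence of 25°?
θc = arcsin(n₂/n₁) = 32.94°; 25° < θc, so no — the ray refracts.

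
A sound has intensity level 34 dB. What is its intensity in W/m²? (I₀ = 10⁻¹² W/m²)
I = I₀·10^(β/10) = 2.51 × 10⁻⁹ W/m²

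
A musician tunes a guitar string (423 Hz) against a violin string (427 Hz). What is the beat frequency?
4 Hz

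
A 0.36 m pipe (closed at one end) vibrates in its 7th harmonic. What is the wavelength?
λₙ = 4L/n = 0.2057 m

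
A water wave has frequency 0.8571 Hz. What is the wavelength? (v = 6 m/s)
λ = v/f = 7 m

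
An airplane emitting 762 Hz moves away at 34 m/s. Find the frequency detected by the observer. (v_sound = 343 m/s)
f_obs = f·v/(v + v_s) = 693.3 Hz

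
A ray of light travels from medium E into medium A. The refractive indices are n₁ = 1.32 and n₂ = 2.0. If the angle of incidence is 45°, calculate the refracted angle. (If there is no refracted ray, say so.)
sin θ₂ = (n₁/n₂)·sin θ₁ = 0.4667 → θ₂ = 27.82°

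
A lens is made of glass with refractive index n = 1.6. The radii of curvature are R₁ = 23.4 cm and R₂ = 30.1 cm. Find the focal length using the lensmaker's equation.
1/f = (n − 1)(1/R₁ − 1/R₂) → f = 175.2 cm (converging lens)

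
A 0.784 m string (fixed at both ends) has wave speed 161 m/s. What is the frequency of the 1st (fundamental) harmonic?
fₙ = nv/(2L) = 102.7 Hz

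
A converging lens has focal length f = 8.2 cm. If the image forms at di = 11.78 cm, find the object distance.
1/do = 1/f − 1/di → do = 26.98 cm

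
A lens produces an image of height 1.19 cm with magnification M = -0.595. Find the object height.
ho = |hi|/|M| = 2 cm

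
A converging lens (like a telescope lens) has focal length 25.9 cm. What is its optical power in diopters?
P = 1/f = 3.861 D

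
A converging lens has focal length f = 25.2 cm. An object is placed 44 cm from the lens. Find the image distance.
1/di = 1/f − 1/do → di = 58.98 cm (real image)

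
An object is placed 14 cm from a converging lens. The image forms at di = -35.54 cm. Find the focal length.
1/f = 1/do + 1/di → f = 23.1 cm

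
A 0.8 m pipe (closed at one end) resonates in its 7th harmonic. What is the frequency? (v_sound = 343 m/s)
fₙ = nv/(4L) = 750.3 Hz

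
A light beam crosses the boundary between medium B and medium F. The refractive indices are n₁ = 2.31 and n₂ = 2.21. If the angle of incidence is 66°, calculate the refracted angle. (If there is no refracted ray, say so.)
sin θ₂ = (n₁/n₂)·sin θ₁ = 0.9549 → θ₂ = 72.72°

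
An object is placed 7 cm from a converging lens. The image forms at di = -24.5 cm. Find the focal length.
1/f = 1/do + 1/di → f = 9.8 cm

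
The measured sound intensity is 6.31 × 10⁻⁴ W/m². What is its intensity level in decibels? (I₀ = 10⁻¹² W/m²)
β = 10·log₁₀(I/I₀) = 88 dB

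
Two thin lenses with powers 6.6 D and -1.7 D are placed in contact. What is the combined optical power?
P_total = P₁ + P₂ = 4.9 D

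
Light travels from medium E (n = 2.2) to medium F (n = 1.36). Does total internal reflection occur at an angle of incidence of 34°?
θc = arcsin(n₂/n₁) = 38.18°; 34° < θc, so no — the ray refracts.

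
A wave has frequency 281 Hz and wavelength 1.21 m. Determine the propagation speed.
v = fλ = 340 m/s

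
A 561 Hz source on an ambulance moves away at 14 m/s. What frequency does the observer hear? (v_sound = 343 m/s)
f_obs = f·v/(v + v_s) = 539 Hz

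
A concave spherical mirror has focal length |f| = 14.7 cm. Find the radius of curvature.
R = 2|f| = 29.4 cm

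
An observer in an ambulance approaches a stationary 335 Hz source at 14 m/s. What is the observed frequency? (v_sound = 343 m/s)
f_obs = f·(v + v_o)/v = 348.7 Hz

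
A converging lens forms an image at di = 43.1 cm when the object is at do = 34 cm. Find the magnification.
M = −di/do = -1.268 (inverted image)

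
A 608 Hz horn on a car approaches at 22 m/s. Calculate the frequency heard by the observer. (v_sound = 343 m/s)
f_obs = f·v/(v − v_s) = 649.7 Hz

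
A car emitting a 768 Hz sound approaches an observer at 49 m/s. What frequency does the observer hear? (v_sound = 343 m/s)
f_obs = f·v/(v − v_s) = 896 Hz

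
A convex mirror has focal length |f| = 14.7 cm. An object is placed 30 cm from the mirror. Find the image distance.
f = −14.7 cm (convex); 1/di = 1/f − 1/do → di = -9.866 cm (virtual image, behind mirror)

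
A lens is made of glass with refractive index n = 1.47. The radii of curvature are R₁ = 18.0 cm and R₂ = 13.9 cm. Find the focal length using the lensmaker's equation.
1/f = (n − 1)(1/R₁ − 1/R₂) → f = -129.8 cm (diverging lens)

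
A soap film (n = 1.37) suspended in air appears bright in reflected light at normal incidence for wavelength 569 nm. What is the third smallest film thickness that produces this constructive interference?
2nt = (m − ½)λ with m = 3 → t = (m − ½)λ/(2n) = 519.2 nm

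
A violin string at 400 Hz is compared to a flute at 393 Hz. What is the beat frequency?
7 Hz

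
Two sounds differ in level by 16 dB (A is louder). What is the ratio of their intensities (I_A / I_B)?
I_A/I_B = 10^(Δβ/10) = 39.81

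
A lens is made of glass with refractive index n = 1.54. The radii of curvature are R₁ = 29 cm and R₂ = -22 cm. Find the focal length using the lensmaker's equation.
1/f = (n − 1)(1/R₁ − 1/R₂) → f = 23.17 cm (converging lens)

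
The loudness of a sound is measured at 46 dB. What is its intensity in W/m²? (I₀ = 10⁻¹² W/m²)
I = I₀·10^(β/10) = 3.98 × 10⁻⁸ W/m²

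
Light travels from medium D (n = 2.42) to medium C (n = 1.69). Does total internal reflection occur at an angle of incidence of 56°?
θc = arcsin(n₂/n₁) = 44.29°; 56° > θc, so yes — total internal reflection.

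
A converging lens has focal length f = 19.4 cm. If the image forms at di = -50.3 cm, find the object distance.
1/do = 1/f − 1/di → do = 14 cm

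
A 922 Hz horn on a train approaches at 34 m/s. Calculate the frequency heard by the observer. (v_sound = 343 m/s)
f_obs = f·v/(v − v_s) = 1023 Hz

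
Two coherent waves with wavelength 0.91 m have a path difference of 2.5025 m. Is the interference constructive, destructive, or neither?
neither (partial) — path difference = 2.75λ, neither a whole number of wavelengths nor an odd multiple of λ/2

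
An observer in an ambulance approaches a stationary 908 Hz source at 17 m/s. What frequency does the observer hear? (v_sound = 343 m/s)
f_obs = f·(v + v_o)/v = 953 Hz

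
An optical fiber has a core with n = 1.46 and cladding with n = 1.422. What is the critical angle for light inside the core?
θc = arcsin(n_cladding/n_core) = 76.9°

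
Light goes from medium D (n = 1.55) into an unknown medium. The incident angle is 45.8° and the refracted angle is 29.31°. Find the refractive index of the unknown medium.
n₂ = n₁·sin θ₁ / sin θ₂ = 2.27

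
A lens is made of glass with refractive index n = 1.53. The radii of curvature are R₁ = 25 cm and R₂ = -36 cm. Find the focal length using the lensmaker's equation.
1/f = (n − 1)(1/R₁ − 1/R₂) → f = 27.84 cm (converging lens)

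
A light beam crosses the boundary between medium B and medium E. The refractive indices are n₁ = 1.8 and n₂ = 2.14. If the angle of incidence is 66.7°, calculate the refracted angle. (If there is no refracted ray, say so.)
sin θ₂ = (n₁/n₂)·sin θ₁ = 0.7725 → θ₂ = 50.58°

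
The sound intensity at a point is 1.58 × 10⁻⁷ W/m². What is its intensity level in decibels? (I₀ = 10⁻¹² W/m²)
β = 10·log₁₀(I/I₀) = 51.99 dB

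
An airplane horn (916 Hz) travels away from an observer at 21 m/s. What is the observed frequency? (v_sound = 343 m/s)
f_obs = f·v/(v + v_s) = 863.2 Hz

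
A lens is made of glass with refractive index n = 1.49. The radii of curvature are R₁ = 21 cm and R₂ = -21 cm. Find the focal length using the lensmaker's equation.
1/f = (n − 1)(1/R₁ − 1/R₂) → f = 21.43 cm (converging lens)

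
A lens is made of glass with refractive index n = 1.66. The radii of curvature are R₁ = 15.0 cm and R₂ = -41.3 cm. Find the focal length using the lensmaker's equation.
1/f = (n − 1)(1/R₁ − 1/R₂) → f = 16.67 cm (converging lens)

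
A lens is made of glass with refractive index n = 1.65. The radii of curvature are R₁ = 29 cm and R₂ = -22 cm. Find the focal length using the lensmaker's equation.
1/f = (n − 1)(1/R₁ − 1/R₂) → f = 19.25 cm (converging lens)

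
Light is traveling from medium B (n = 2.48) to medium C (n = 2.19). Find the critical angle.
θc = arcsin(n₂/n₁) = 62.01°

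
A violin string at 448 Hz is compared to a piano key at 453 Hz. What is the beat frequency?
5 Hz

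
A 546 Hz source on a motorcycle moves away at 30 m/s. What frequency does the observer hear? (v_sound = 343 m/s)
f_obs = f·v/(v + v_s) = 502.1 Hz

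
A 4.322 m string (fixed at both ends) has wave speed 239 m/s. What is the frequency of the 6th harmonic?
fₙ = nv/(2L) = 165.9 Hz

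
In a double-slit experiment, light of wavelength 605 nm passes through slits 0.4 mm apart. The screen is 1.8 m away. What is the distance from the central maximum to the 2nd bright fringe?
y = mλL/d = 5.445 mm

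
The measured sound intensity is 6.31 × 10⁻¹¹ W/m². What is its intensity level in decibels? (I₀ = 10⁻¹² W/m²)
β = 10·log₁₀(I/I₀) = 18 dB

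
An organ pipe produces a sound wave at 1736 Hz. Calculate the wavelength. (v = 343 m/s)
λ = v/f = 0.1976 m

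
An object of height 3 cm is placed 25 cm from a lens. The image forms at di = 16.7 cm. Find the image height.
hi = (-di/do) × ho = -2.004 cm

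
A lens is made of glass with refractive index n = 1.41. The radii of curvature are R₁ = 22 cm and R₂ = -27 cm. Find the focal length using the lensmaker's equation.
1/f = (n − 1)(1/R₁ − 1/R₂) → f = 29.57 cm (converging lens)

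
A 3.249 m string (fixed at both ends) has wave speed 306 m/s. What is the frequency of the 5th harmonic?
fₙ = nv/(2L) = 235.5 Hz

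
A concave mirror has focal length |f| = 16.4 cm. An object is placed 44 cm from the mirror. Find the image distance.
f = +16.4 cm (concave); 1/di = 1/f − 1/do → di = 26.14 cm (real image, in front of mirror)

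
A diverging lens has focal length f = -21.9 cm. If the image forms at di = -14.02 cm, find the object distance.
1/do = 1/f − 1/di → do = 38.96 cm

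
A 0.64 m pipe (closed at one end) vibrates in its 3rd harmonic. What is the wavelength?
λₙ = 4L/n = 0.8533 m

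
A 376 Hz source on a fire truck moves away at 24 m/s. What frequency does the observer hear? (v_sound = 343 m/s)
f_obs = f·v/(v + v_s) = 351.4 Hz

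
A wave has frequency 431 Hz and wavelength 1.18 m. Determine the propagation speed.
v = fλ = 508.6 m/s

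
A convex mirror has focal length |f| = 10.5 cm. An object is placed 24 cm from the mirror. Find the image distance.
f = −10.5 cm (convex); 1/di = 1/f − 1/do → di = -7.304 cm (virtual image, behind mirror)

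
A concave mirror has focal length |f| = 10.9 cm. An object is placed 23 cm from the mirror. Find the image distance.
f = +10.9 cm (concave); 1/di = 1/f − 1/do → di = 20.72 cm (real image, in front of mirror)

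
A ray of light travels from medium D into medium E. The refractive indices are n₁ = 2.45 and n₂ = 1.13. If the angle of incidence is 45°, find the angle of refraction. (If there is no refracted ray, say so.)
sin θ₂ = (n₁/n₂)·sin θ₁ = 1.533 > 1, so there is no refracted ray — the light undergoes total internal reflection.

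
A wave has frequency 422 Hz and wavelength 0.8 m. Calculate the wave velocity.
v = fλ = 337.6 m/s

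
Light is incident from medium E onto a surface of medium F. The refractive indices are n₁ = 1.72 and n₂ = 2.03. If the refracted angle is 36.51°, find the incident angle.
sin θ₁ = (n₂/n₁)·sin θ₂ → θ₁ = 44.6°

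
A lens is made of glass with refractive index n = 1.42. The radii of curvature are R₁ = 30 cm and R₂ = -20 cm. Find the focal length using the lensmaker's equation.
1/f = (n − 1)(1/R₁ − 1/R₂) → f = 28.57 cm (converging lens)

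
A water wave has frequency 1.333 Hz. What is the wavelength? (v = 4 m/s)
λ = v/f = 3.001 m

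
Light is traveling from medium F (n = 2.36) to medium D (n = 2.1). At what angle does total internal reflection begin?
θc = arcsin(n₂/n₁) = 62.85°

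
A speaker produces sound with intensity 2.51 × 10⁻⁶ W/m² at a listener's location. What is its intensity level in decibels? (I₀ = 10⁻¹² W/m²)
β = 10·log₁₀(I/I₀) = 64 dB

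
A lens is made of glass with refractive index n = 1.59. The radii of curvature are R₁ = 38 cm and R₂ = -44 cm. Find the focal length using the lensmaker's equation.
1/f = (n − 1)(1/R₁ − 1/R₂) → f = 34.56 cm (converging lens)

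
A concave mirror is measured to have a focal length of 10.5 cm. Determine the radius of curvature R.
R = 2|f| = 21 cm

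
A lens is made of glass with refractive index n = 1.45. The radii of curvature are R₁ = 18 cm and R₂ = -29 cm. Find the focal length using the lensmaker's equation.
1/f = (n − 1)(1/R₁ − 1/R₂) → f = 24.68 cm (converging lens)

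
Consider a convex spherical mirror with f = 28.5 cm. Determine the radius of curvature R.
R = 2|f| = 57 cm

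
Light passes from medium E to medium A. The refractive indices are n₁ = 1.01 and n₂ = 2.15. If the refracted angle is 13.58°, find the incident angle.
sin θ₁ = (n₂/n₁)·sin θ₂ → θ₁ = 29.99°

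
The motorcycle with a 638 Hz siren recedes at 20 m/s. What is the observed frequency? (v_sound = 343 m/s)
f_obs = f·v/(v + v_s) = 602.8 Hz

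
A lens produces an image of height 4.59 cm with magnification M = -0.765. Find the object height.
ho = |hi|/|M| = 6 cm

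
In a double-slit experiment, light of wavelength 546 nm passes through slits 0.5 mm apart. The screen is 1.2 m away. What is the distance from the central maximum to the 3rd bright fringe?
y = mλL/d = 3.931 mm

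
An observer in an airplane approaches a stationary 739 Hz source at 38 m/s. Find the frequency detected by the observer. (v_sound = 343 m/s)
f_obs = f·(v + v_o)/v = 820.9 Hz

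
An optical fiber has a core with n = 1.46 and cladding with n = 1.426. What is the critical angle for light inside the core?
θc = arcsin(n_cladding/n_core) = 77.61°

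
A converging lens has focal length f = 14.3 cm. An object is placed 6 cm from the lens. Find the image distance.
1/di = 1/f − 1/do → di = -10.34 cm (virtual image)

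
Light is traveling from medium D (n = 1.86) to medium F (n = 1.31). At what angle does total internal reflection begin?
θc = arcsin(n₂/n₁) = 44.77°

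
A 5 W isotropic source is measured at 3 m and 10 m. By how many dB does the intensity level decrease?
Δβ = 20·log₁₀(r₂/r₁) = 10.46 dB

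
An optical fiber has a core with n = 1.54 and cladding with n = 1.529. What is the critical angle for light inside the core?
θc = arcsin(n_cladding/n_core) = 83.15°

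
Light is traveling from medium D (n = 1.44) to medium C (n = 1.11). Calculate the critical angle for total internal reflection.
θc = arcsin(n₂/n₁) = 50.43°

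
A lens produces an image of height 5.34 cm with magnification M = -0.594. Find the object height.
ho = |hi|/|M| = 8.99 cm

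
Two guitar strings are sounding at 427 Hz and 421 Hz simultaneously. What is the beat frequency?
6 Hz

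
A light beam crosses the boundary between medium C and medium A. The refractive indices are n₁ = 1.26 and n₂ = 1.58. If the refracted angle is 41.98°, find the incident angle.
sin θ₁ = (n₂/n₁)·sin θ₂ → θ₁ = 57.01°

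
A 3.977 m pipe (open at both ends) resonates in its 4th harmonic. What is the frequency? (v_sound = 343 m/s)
fₙ = nv/(2L) = 172.5 Hz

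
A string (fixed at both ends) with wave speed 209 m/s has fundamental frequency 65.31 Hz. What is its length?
L = v/(2f₁) = 1.6 m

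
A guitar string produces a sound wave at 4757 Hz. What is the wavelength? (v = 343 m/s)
λ = v/f = 0.0721 m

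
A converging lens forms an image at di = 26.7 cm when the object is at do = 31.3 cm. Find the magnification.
M = −di/do = -0.853 (inverted image)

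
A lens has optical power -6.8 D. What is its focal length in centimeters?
f = 1/P = -14.71 cm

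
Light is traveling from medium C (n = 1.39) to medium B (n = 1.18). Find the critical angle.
θc = arcsin(n₂/n₁) = 58.09°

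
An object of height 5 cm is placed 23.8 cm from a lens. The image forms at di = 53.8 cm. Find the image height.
hi = (-di/do) × ho = -11.3 cm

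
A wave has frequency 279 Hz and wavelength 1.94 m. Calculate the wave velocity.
v = fλ = 541.3 m/s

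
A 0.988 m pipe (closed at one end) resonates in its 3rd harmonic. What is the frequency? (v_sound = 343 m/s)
fₙ = nv/(4L) = 260.4 Hz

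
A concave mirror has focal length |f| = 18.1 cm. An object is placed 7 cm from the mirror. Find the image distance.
f = +18.1 cm (concave); 1/di = 1/f − 1/do → di = -11.41 cm (virtual image, behind mirror)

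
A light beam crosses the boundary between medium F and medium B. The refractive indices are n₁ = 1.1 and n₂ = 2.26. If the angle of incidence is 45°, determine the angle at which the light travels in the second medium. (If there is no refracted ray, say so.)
sin θ₂ = (n₁/n₂)·sin θ₁ = 0.3442 → θ₂ = 20.13°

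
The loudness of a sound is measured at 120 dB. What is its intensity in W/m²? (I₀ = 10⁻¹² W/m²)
I = I₀·10^(β/10) = 1.00 × 10⁰ W/m²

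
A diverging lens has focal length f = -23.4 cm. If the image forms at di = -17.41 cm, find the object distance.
1/do = 1/f − 1/di → do = 68.01 cm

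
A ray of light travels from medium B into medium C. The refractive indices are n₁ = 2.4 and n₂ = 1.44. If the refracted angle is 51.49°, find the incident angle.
sin θ₁ = (n₂/n₁)·sin θ₂ → θ₁ = 28°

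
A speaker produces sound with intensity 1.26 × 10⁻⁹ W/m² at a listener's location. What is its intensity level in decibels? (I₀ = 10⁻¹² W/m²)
β = 10·log₁₀(I/I₀) = 31 dB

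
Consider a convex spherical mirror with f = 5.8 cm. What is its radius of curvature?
R = 2|f| = 11.6 cm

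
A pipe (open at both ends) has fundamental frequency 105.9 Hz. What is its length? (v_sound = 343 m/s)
L = v/(2f₁) = 1.619 m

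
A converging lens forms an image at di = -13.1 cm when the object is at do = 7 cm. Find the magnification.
M = −di/do = 1.871 (upright image)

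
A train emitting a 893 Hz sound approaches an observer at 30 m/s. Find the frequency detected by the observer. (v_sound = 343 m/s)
f_obs = f·v/(v − v_s) = 978.6 Hz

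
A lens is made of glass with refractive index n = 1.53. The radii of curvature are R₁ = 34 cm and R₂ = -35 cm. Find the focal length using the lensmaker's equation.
1/f = (n − 1)(1/R₁ − 1/R₂) → f = 32.54 cm (converging lens)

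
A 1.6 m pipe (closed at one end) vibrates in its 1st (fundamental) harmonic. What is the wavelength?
λₙ = 4L/n = 6.4 m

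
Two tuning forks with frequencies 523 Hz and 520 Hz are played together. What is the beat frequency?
3 Hz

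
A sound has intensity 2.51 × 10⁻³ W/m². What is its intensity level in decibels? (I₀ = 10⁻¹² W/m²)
β = 10·log₁₀(I/I₀) = 94 dB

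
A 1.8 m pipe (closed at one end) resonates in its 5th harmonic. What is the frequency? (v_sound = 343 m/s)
fₙ = nv/(4L) = 238.2 Hz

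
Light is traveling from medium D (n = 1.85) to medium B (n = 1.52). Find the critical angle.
θc = arcsin(n₂/n₁) = 55.25°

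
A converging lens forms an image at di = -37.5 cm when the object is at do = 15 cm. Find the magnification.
M = −di/do = 2.5 (upright image)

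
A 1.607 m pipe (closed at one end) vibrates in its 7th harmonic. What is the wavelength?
λₙ = 4L/n = 0.9183 m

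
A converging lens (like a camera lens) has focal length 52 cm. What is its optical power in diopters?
P = 1/f = 1.923 D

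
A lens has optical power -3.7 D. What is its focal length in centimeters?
f = 1/P = -27.03 cm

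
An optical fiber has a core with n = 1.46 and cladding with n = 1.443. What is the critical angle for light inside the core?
θc = arcsin(n_cladding/n_core) = 81.25°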